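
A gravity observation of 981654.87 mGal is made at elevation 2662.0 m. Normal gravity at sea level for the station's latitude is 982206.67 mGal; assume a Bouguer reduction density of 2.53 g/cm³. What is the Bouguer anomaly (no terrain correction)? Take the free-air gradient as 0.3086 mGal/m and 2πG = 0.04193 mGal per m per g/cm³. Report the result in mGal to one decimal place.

Free-air correction = 0.3086 × 2662.0 = 821.49 mGal
Free-air anomaly = 981654.87 − 982206.67 + (821.49) = 269.69 mGal
Bouguer slab correction = 0.04193 × 2.53 × 2662.0 = 282.39 mGal
Simple Bouguer anomaly = 269.69 − (282.39) = -12.70 mGal

-12.7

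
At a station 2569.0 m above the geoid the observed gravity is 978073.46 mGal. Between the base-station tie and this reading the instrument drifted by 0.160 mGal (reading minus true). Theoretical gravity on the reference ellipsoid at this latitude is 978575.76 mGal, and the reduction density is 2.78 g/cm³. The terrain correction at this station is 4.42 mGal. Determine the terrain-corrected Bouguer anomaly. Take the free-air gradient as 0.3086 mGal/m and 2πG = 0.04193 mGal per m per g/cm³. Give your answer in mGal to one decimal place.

-4.7

Drift-corrected reading = 978073.46 − (0.160) = 978073.300 mGal
Free-air correction = 0.3086 × 2569.0 = 792.79 mGal
Free-air anomaly = 978073.300 − 978575.76 + (792.79) = 290.330 mGal
Bouguer slab correction = 0.04193 × 2.78 × 2569.0 = 299.46 mGal
Simple Bouguer anomaly = 290.330 − (299.46) = -9.130 mGal
Complete Bouguer anomaly = -9.130 + 4.42 = -4.710 mGal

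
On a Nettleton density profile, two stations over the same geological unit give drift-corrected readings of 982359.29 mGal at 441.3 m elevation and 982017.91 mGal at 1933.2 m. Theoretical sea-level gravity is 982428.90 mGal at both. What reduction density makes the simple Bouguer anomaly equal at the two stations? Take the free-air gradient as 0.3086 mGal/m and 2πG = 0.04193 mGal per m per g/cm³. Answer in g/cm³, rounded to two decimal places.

1.90

Δg_obs = 982017.91 − 982359.29 = -341.38 mGal over Δh = 1933.2 − 441.3 = 1491.9 m
Equal Bouguer anomalies ⇒ Δg_obs + (0.3086 − 0.04193ρ)·Δh = 0
0.3086 − 0.04193ρ = −Δg_obs/Δh = 0.22882
ρ = (0.3086 − 0.22882) / 0.04193 = 1.90 g/cm³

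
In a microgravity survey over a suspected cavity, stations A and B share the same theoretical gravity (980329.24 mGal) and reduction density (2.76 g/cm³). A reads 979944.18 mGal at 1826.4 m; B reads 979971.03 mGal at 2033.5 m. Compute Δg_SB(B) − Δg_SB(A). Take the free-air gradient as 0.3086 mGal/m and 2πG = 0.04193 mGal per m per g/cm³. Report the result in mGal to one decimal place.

66.8

Δg_SB(A) = 979944.18 − 980329.24 + 0.3086×1826.4 − 0.04193×2.76×1826.4 = -32.80 mGal
Δg_SB(B) = 979971.03 − 980329.24 + 0.3086×2033.5 − 0.04193×2.76×2033.5 = 34.00 mGal
Difference = 34.00 − (-32.80) = 66.80 mGal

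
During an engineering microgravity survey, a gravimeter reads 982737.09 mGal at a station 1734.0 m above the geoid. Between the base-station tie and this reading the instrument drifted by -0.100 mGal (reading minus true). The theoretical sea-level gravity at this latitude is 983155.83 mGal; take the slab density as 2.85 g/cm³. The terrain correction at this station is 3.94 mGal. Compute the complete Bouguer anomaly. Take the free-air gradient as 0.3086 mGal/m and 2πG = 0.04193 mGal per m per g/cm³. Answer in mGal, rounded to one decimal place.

Drift-corrected reading = 982737.09 − (-0.100) = 982737.190 mGal
Free-air correction = 0.3086 × 1734.0 = 535.11 mGal
Free-air anomaly = 982737.190 − 983155.83 + (535.11) = 116.470 mGal
Bouguer slab correction = 0.04193 × 2.85 × 1734.0 = 207.21 mGal
Simple Bouguer anomaly = 116.470 − (207.21) = -90.740 mGal
Complete Bouguer anomaly = -90.740 + 3.94 = -86.800 mGal

-86.8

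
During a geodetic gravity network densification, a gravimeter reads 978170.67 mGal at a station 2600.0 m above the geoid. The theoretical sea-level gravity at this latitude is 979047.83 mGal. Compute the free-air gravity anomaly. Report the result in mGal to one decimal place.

-74.8

Free-air correction = 0.3086 × 2600.0 = 802.36 mGal
Free-air anomaly = 978170.67 − 979047.83 + (802.36) = -74.80 mGal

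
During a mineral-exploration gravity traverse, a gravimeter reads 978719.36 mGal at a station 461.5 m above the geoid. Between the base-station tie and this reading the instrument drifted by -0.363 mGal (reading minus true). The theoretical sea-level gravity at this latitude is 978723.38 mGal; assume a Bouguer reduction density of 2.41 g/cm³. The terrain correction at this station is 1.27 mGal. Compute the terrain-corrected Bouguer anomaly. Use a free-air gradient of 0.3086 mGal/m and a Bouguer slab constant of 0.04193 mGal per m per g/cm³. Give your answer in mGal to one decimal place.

Drift-corrected reading = 978719.36 − (-0.363) = 978719.723 mGal
Free-air correction = 0.3086 × 461.5 = 142.42 mGal
Free-air anomaly = 978719.723 − 978723.38 + (142.42) = 138.763 mGal
Bouguer slab correction = 0.04193 × 2.41 × 461.5 = 46.64 mGal
Simple Bouguer anomaly = 138.763 − (46.64) = 92.123 mGal
Complete Bouguer anomaly = 92.123 + 1.27 = 93.393 mGal

93.4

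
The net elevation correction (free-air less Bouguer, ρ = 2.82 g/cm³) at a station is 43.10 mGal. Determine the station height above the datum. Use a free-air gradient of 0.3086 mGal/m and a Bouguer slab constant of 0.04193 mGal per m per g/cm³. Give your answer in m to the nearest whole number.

226

Combined gradient = 0.3086 − 0.04193 × 2.82 = 0.1903574 mGal/m
h = 43.10 / 0.1903574 = 226.42 m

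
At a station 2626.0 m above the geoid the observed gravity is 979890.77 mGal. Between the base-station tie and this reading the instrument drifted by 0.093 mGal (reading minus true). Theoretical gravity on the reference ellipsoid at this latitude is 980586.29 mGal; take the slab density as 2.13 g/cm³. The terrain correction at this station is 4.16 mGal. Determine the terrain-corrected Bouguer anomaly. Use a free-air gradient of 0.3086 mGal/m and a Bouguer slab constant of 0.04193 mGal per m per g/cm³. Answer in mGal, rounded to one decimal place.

-115.6

Drift-corrected reading = 979890.77 − (0.093) = 979890.677 mGal
Free-air correction = 0.3086 × 2626.0 = 810.38 mGal
Free-air anomaly = 979890.677 − 980586.29 + (810.38) = 114.767 mGal
Bouguer slab correction = 0.04193 × 2.13 × 2626.0 = 234.53 mGal
Simple Bouguer anomaly = 114.767 − (234.53) = -119.763 mGal
Complete Bouguer anomaly = -119.763 + 4.16 = -115.603 mGal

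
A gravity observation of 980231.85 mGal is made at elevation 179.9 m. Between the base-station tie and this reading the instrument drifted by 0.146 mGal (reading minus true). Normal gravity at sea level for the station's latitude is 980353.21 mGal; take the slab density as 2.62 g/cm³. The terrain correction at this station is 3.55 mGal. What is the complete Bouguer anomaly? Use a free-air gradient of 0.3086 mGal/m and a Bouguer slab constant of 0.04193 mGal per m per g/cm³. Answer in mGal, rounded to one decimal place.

Drift-corrected reading = 980231.85 − (0.146) = 980231.704 mGal
Free-air correction = 0.3086 × 179.9 = 55.52 mGal
Free-air anomaly = 980231.704 − 980353.21 + (55.52) = -65.986 mGal
Bouguer slab correction = 0.04193 × 2.62 × 179.9 = 19.76 mGal
Simple Bouguer anomaly = -65.986 − (19.76) = -85.746 mGal
Complete Bouguer anomaly = -85.746 + 3.55 = -82.196 mGal

-82.2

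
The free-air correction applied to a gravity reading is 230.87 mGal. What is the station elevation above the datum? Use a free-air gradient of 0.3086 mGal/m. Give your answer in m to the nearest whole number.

h = 230.87 / 0.3086 = 748.12 m

748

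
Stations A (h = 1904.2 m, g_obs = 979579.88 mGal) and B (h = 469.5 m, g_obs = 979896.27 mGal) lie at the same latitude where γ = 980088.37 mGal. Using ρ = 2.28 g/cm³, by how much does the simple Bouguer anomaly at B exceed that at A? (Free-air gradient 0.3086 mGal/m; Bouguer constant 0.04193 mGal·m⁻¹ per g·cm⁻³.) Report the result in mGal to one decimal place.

10.8

Δg_SB(A) = 979579.88 − 980088.37 + 0.3086×1904.2 − 0.04193×2.28×1904.2 = -102.90 mGal
Δg_SB(B) = 979896.27 − 980088.37 + 0.3086×469.5 − 0.04193×2.28×469.5 = -92.10 mGal
Difference = -92.10 − (-102.90) = 10.80 mGal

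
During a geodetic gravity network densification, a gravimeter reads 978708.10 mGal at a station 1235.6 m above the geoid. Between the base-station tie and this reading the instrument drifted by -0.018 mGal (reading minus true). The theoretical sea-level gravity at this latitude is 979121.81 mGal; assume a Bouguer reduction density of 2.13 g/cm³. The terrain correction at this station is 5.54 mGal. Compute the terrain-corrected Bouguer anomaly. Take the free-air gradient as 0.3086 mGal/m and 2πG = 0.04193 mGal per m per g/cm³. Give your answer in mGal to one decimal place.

Drift-corrected reading = 978708.10 − (-0.018) = 978708.118 mGal
Free-air correction = 0.3086 × 1235.6 = 381.31 mGal
Free-air anomaly = 978708.118 − 979121.81 + (381.31) = -32.382 mGal
Bouguer slab correction = 0.04193 × 2.13 × 1235.6 = 110.35 mGal
Simple Bouguer anomaly = -32.382 − (110.35) = -142.732 mGal
Complete Bouguer anomaly = -142.732 + 5.54 = -137.192 mGal

-137.2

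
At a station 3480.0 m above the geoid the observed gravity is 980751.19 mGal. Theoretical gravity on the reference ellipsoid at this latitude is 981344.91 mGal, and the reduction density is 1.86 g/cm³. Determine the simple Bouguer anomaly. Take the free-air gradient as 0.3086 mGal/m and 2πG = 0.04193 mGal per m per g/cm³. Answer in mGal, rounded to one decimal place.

208.8

Free-air correction = 0.3086 × 3480.0 = 1073.93 mGal
Free-air anomaly = 980751.19 − 981344.91 + (1073.93) = 480.21 mGal
Bouguer slab correction = 0.04193 × 1.86 × 3480.0 = 271.40 mGal
Simple Bouguer anomaly = 480.21 − (271.40) = 208.81 mGal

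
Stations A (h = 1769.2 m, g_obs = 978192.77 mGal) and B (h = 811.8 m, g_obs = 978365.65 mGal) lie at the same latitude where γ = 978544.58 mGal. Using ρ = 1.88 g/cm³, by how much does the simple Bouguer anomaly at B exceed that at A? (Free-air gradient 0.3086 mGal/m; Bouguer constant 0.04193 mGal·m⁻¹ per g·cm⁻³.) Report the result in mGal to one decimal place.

-47.1

Δg_SB(A) = 978192.77 − 978544.58 + 0.3086×1769.2 − 0.04193×1.88×1769.2 = 54.70 mGal
Δg_SB(B) = 978365.65 − 978544.58 + 0.3086×811.8 − 0.04193×1.88×811.8 = 7.60 mGal
Difference = 7.60 − (54.70) = -47.10 mGal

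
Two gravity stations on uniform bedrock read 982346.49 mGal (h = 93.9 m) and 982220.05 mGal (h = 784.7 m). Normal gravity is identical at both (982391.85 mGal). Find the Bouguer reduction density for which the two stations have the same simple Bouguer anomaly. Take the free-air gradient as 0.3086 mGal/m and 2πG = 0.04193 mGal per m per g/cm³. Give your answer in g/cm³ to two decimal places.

Δg_obs = 982220.05 − 982346.49 = -126.44 mGal over Δh = 784.7 − 93.9 = 690.8 m
Equal Bouguer anomalies ⇒ Δg_obs + (0.3086 − 0.04193ρ)·Δh = 0
0.3086 − 0.04193ρ = −Δg_obs/Δh = 0.18303
ρ = (0.3086 − 0.18303) / 0.04193 = 2.99 g/cm³

2.99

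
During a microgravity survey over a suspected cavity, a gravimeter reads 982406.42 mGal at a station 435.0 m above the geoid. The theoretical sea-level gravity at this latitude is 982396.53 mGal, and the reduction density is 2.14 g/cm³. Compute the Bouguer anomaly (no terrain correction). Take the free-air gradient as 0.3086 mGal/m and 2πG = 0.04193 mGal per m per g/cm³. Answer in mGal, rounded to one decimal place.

105.1

Free-air correction = 0.3086 × 435.0 = 134.24 mGal
Free-air anomaly = 982406.42 − 982396.53 + (134.24) = 144.13 mGal
Bouguer slab correction = 0.04193 × 2.14 × 435.0 = 39.03 mGal
Simple Bouguer anomaly = 144.13 − (39.03) = 105.10 mGal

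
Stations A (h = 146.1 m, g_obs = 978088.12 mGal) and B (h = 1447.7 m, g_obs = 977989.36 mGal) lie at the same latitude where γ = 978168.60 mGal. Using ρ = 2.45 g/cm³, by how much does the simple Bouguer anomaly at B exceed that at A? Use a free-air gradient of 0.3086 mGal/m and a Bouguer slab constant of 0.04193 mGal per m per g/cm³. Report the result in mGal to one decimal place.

Δg_SB(A) = 978088.12 − 978168.60 + 0.3086×146.1 − 0.04193×2.45×146.1 = -50.40 mGal
Δg_SB(B) = 977989.36 − 978168.60 + 0.3086×1447.7 − 0.04193×2.45×1447.7 = 118.80 mGal
Difference = 118.80 − (-50.40) = 169.20 mGal

169.2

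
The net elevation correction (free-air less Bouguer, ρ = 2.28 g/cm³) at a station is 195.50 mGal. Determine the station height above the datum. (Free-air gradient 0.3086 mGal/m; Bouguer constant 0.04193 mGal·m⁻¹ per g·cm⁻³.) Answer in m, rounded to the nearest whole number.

918

Combined gradient = 0.3086 − 0.04193 × 2.28 = 0.2129996 mGal/m
h = 195.50 / 0.2129996 = 917.84 m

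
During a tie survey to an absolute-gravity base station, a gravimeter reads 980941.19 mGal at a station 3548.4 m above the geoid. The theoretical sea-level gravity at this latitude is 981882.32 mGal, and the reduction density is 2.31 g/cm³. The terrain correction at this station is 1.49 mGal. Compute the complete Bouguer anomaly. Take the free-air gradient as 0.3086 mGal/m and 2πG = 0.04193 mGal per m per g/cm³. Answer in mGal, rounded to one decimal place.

-188.3

Free-air correction = 0.3086 × 3548.4 = 1095.04 mGal
Free-air anomaly = 980941.19 − 981882.32 + (1095.04) = 153.91 mGal
Bouguer slab correction = 0.04193 × 2.31 × 3548.4 = 343.69 mGal
Simple Bouguer anomaly = 153.91 − (343.69) = -189.78 mGal
Complete Bouguer anomaly = -189.78 + 1.49 = -188.29 mGal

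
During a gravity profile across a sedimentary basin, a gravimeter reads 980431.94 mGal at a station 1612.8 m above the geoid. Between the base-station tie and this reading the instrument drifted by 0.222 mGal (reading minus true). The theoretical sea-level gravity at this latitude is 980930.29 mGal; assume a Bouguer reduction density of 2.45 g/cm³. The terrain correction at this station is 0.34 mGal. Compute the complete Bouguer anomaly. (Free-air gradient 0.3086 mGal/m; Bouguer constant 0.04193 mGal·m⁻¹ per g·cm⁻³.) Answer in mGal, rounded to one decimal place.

-166.2

Drift-corrected reading = 980431.94 − (0.222) = 980431.718 mGal
Free-air correction = 0.3086 × 1612.8 = 497.71 mGal
Free-air anomaly = 980431.718 − 980930.29 + (497.71) = -0.862 mGal
Bouguer slab correction = 0.04193 × 2.45 × 1612.8 = 165.68 mGal
Simple Bouguer anomaly = -0.862 − (165.68) = -166.542 mGal
Complete Bouguer anomaly = -166.542 + 0.34 = -166.202 mGal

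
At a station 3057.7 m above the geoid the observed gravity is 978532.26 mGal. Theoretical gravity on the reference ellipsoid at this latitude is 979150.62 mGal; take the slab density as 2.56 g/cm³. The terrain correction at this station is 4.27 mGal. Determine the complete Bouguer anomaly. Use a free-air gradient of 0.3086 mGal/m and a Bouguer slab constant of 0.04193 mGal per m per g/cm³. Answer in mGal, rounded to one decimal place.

Free-air correction = 0.3086 × 3057.7 = 943.61 mGal
Free-air anomaly = 978532.26 − 979150.62 + (943.61) = 325.25 mGal
Bouguer slab correction = 0.04193 × 2.56 × 3057.7 = 328.22 mGal
Simple Bouguer anomaly = 325.25 − (328.22) = -2.97 mGal
Complete Bouguer anomaly = -2.97 + 4.27 = 1.30 mGal

1.3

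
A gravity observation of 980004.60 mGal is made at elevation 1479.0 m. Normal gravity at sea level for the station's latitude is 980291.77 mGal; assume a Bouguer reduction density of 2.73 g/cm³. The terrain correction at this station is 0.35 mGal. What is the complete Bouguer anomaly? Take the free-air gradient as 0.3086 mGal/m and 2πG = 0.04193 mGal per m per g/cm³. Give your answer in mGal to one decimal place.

Free-air correction = 0.3086 × 1479.0 = 456.42 mGal
Free-air anomaly = 980004.60 − 980291.77 + (456.42) = 169.25 mGal
Bouguer slab correction = 0.04193 × 2.73 × 1479.0 = 169.30 mGal
Simple Bouguer anomaly = 169.25 − (169.30) = -0.05 mGal
Complete Bouguer anomaly = -0.05 + 0.35 = 0.30 mGal

0.3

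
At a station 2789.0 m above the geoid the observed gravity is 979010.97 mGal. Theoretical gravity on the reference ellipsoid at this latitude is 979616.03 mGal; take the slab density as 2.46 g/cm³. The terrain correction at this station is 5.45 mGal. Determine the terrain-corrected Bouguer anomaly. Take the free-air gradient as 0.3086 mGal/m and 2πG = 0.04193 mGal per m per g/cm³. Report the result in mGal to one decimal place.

Free-air correction = 0.3086 × 2789.0 = 860.69 mGal
Free-air anomaly = 979010.97 − 979616.03 + (860.69) = 255.63 mGal
Bouguer slab correction = 0.04193 × 2.46 × 2789.0 = 287.68 mGal
Simple Bouguer anomaly = 255.63 − (287.68) = -32.05 mGal
Complete Bouguer anomaly = -32.05 + 5.45 = -26.60 mGal

-26.6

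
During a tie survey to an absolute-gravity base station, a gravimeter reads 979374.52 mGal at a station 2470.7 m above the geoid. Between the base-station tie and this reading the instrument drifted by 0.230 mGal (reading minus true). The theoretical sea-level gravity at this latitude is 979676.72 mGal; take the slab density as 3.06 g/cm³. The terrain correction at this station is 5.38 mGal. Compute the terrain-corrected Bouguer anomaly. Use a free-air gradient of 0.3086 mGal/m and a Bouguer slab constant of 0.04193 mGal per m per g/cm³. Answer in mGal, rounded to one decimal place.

Drift-corrected reading = 979374.52 − (0.230) = 979374.290 mGal
Free-air correction = 0.3086 × 2470.7 = 762.46 mGal
Free-air anomaly = 979374.290 − 979676.72 + (762.46) = 460.030 mGal
Bouguer slab correction = 0.04193 × 3.06 × 2470.7 = 317.01 mGal
Simple Bouguer anomaly = 460.030 − (317.01) = 143.020 mGal
Complete Bouguer anomaly = 143.020 + 5.38 = 148.400 mGal

148.4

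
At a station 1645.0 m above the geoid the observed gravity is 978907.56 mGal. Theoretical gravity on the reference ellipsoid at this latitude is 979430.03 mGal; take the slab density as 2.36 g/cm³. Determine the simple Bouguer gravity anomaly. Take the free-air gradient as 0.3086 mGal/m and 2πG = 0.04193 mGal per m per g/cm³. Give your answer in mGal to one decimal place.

-177.6

Free-air correction = 0.3086 × 1645.0 = 507.65 mGal
Free-air anomaly = 978907.56 − 979430.03 + (507.65) = -14.82 mGal
Bouguer slab correction = 0.04193 × 2.36 × 1645.0 = 162.78 mGal
Simple Bouguer anomaly = -14.82 − (162.78) = -177.60 mGal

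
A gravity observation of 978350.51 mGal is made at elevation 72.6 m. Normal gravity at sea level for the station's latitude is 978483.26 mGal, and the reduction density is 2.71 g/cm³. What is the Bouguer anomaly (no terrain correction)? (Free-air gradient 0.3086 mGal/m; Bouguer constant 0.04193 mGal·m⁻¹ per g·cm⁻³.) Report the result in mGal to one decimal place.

Free-air correction = 0.3086 × 72.6 = 22.40 mGal
Free-air anomaly = 978350.51 − 978483.26 + (22.40) = -110.35 mGal
Bouguer slab correction = 0.04193 × 2.71 × 72.6 = 8.25 mGal
Simple Bouguer anomaly = -110.35 − (8.25) = -118.60 mGal

-118.6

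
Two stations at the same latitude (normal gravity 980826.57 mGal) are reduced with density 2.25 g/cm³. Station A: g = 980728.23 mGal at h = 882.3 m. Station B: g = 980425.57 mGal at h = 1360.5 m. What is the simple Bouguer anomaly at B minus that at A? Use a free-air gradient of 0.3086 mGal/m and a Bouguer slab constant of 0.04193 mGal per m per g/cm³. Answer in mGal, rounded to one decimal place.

Δg_SB(A) = 980728.23 − 980826.57 + 0.3086×882.3 − 0.04193×2.25×882.3 = 90.70 mGal
Δg_SB(B) = 980425.57 − 980826.57 + 0.3086×1360.5 − 0.04193×2.25×1360.5 = -109.50 mGal
Difference = -109.50 − (90.70) = -200.20 mGal

-200.2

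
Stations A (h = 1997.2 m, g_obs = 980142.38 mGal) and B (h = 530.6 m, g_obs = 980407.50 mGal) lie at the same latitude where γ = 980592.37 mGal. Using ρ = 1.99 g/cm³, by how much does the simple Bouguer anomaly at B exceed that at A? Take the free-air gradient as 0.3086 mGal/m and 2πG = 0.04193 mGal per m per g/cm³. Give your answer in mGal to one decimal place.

Δg_SB(A) = 980142.38 − 980592.37 + 0.3086×1997.2 − 0.04193×1.99×1997.2 = -0.30 mGal
Δg_SB(B) = 980407.50 − 980592.37 + 0.3086×530.6 − 0.04193×1.99×530.6 = -65.40 mGal
Difference = -65.40 − (-0.30) = -65.10 mGal

-65.1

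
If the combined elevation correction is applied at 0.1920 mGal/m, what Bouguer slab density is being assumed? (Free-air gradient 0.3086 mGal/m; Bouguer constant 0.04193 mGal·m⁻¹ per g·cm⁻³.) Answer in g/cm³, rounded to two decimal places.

0.1920 = 0.3086 − 0.04193 × ρ
ρ = (0.3086 − 0.1920) / 0.04193 = 2.78 g/cm³

2.78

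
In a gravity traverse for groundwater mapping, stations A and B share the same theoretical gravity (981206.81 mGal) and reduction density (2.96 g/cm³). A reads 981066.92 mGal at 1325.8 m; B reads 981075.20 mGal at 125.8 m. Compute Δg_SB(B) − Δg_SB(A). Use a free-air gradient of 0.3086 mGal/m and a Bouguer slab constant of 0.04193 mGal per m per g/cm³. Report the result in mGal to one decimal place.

-213.1

Δg_SB(A) = 981066.92 − 981206.81 + 0.3086×1325.8 − 0.04193×2.96×1325.8 = 104.70 mGal
Δg_SB(B) = 981075.20 − 981206.81 + 0.3086×125.8 − 0.04193×2.96×125.8 = -108.40 mGal
Difference = -108.40 − (104.70) = -213.10 mGal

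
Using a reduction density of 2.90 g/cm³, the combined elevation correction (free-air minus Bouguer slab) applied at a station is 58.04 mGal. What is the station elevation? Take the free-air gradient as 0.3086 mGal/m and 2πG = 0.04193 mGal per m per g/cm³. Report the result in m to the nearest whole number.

Combined gradient = 0.3086 − 0.04193 × 2.90 = 0.1870030 mGal/m
h = 58.04 / 0.1870030 = 310.37 m

310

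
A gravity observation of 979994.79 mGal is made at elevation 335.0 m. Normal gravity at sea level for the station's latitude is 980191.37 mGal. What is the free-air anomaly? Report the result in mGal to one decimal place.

Free-air correction = 0.3086 × 335.0 = 103.38 mGal
Free-air anomaly = 979994.79 − 980191.37 + (103.38) = -93.20 mGal

-93.2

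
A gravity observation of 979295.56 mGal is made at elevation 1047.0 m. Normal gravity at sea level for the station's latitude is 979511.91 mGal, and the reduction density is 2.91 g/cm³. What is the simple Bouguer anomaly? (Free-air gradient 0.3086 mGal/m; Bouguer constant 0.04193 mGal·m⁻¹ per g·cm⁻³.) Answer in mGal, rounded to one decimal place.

Free-air correction = 0.3086 × 1047.0 = 323.10 mGal
Free-air anomaly = 979295.56 − 979511.91 + (323.10) = 106.75 mGal
Bouguer slab correction = 0.04193 × 2.91 × 1047.0 = 127.75 mGal
Simple Bouguer anomaly = 106.75 − (127.75) = -21.00 mGal

-21.0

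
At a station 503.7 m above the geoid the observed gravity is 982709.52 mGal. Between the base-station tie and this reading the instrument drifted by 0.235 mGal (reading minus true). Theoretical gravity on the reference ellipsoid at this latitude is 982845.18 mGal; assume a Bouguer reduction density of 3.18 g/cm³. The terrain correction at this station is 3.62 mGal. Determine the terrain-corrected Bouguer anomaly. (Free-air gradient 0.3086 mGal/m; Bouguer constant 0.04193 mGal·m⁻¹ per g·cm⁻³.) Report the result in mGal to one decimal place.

Drift-corrected reading = 982709.52 − (0.235) = 982709.285 mGal
Free-air correction = 0.3086 × 503.7 = 155.44 mGal
Free-air anomaly = 982709.285 − 982845.18 + (155.44) = 19.545 mGal
Bouguer slab correction = 0.04193 × 3.18 × 503.7 = 67.16 mGal
Simple Bouguer anomaly = 19.545 − (67.16) = -47.615 mGal
Complete Bouguer anomaly = -47.615 + 3.62 = -43.995 mGal

-44.0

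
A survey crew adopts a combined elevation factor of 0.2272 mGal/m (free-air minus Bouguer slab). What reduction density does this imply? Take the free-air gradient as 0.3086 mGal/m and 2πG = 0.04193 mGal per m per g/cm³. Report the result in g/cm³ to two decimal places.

0.2272 = 0.3086 − 0.04193 × ρ
ρ = (0.3086 − 0.2272) / 0.04193 = 1.94 g/cm³

1.94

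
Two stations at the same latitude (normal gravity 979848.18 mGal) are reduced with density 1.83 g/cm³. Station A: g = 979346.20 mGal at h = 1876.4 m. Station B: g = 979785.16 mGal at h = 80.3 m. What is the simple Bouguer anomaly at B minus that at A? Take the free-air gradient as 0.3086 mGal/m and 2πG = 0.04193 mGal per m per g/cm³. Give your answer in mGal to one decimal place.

22.5

Δg_SB(A) = 979346.20 − 979848.18 + 0.3086×1876.4 − 0.04193×1.83×1876.4 = -66.90 mGal
Δg_SB(B) = 979785.16 − 979848.18 + 0.3086×80.3 − 0.04193×1.83×80.3 = -44.40 mGal
Difference = -44.40 − (-66.90) = 22.50 mGal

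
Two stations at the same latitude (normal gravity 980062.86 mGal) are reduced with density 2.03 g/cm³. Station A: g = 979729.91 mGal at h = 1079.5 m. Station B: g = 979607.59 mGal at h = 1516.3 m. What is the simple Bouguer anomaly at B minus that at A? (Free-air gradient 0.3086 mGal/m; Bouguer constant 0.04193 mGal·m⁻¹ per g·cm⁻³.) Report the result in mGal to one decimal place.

Δg_SB(A) = 979729.91 − 980062.86 + 0.3086×1079.5 − 0.04193×2.03×1079.5 = -91.70 mGal
Δg_SB(B) = 979607.59 − 980062.86 + 0.3086×1516.3 − 0.04193×2.03×1516.3 = -116.40 mGal
Difference = -116.40 − (-91.70) = -24.70 mGal

-24.7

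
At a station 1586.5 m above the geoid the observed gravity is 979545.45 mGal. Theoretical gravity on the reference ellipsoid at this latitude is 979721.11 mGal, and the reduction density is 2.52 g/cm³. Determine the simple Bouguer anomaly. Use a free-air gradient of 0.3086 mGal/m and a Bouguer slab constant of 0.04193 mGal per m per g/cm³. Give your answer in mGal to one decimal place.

Free-air correction = 0.3086 × 1586.5 = 489.59 mGal
Free-air anomaly = 979545.45 − 979721.11 + (489.59) = 313.93 mGal
Bouguer slab correction = 0.04193 × 2.52 × 1586.5 = 167.64 mGal
Simple Bouguer anomaly = 313.93 − (167.64) = 146.29 mGal

146.3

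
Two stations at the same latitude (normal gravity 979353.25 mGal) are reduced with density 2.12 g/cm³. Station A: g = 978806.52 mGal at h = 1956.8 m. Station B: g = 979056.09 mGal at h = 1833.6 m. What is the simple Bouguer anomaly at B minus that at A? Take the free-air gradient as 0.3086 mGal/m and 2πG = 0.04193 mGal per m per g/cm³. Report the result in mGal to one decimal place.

222.5

Δg_SB(A) = 978806.52 − 979353.25 + 0.3086×1956.8 − 0.04193×2.12×1956.8 = -116.80 mGal
Δg_SB(B) = 979056.09 − 979353.25 + 0.3086×1833.6 − 0.04193×2.12×1833.6 = 105.70 mGal
Difference = 105.70 − (-116.80) = 222.50 mGal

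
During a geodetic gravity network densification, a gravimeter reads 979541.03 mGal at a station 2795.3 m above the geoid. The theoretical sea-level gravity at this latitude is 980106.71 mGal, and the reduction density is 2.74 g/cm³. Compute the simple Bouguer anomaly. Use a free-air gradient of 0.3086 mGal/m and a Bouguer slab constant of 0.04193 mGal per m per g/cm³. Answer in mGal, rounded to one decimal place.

-24.2

Free-air correction = 0.3086 × 2795.3 = 862.63 mGal
Free-air anomaly = 979541.03 − 980106.71 + (862.63) = 296.95 mGal
Bouguer slab correction = 0.04193 × 2.74 × 2795.3 = 321.15 mGal
Simple Bouguer anomaly = 296.95 − (321.15) = -24.20 mGal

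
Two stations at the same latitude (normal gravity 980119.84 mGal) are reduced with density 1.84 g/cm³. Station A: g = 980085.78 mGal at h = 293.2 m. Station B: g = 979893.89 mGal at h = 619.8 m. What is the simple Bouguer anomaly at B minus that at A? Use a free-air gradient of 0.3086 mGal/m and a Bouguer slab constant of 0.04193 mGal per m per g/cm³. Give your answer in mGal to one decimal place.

Δg_SB(A) = 980085.78 − 980119.84 + 0.3086×293.2 − 0.04193×1.84×293.2 = 33.80 mGal
Δg_SB(B) = 979893.89 − 980119.84 + 0.3086×619.8 − 0.04193×1.84×619.8 = -82.50 mGal
Difference = -82.50 − (33.80) = -116.30 mGal

-116.3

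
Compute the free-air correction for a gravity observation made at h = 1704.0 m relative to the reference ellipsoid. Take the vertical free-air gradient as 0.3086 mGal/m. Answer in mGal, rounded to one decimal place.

525.9

Free-air correction = 0.3086 × 1704.0 = 525.9 mGal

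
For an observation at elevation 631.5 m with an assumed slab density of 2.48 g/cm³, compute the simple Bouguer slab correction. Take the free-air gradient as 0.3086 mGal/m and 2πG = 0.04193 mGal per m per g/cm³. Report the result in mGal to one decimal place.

65.7

Bouguer slab correction = 0.04193 × 2.48 × 631.5 = 65.7 mGal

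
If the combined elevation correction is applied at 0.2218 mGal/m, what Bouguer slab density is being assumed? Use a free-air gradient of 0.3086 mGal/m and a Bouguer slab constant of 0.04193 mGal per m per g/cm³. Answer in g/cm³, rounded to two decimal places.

0.2218 = 0.3086 − 0.04193 × ρ
ρ = (0.3086 − 0.2218) / 0.04193 = 2.07 g/cm³

2.07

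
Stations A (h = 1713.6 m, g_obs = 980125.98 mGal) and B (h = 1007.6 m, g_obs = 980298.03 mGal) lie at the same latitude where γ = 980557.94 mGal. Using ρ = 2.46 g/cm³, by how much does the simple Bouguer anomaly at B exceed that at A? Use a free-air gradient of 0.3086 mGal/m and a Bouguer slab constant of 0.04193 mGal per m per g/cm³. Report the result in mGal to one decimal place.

Δg_SB(A) = 980125.98 − 980557.94 + 0.3086×1713.6 − 0.04193×2.46×1713.6 = -79.90 mGal
Δg_SB(B) = 980298.03 − 980557.94 + 0.3086×1007.6 − 0.04193×2.46×1007.6 = -52.90 mGal
Difference = -52.90 − (-79.90) = 27.00 mGal

27.0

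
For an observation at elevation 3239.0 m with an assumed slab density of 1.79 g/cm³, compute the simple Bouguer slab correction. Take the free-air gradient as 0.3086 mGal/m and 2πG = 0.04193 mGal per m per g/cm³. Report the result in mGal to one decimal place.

243.1

Bouguer slab correction = 0.04193 × 1.79 × 3239.0 = 243.1 mGal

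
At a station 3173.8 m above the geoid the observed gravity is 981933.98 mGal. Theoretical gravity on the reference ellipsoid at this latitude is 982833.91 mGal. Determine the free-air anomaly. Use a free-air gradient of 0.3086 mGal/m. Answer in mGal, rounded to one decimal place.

Free-air correction = 0.3086 × 3173.8 = 979.43 mGal
Free-air anomaly = 981933.98 − 982833.91 + (979.43) = 79.50 mGal

79.5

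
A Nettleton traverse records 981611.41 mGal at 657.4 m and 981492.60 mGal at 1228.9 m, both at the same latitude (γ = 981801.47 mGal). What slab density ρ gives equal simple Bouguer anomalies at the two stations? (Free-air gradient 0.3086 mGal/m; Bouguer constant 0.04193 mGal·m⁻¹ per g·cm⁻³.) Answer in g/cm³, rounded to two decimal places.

2.40

Δg_obs = 981492.60 − 981611.41 = -118.81 mGal over Δh = 1228.9 − 657.4 = 571.5 m
Equal Bouguer anomalies ⇒ Δg_obs + (0.3086 − 0.04193ρ)·Δh = 0
0.3086 − 0.04193ρ = −Δg_obs/Δh = 0.20789
ρ = (0.3086 − 0.20789) / 0.04193 = 2.40 g/cm³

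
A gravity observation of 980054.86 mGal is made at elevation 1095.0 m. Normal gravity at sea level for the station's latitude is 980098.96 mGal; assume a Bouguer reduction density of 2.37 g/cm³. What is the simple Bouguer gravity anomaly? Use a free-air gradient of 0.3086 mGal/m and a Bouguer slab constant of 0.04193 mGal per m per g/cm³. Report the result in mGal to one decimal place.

Free-air correction = 0.3086 × 1095.0 = 337.92 mGal
Free-air anomaly = 980054.86 − 980098.96 + (337.92) = 293.82 mGal
Bouguer slab correction = 0.04193 × 2.37 × 1095.0 = 108.81 mGal
Simple Bouguer anomaly = 293.82 − (108.81) = 185.01 mGal

185.0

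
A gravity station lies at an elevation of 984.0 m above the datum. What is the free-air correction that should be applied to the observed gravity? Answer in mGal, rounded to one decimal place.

303.7

Free-air correction = 0.3086 × 984.0 = 303.7 mGal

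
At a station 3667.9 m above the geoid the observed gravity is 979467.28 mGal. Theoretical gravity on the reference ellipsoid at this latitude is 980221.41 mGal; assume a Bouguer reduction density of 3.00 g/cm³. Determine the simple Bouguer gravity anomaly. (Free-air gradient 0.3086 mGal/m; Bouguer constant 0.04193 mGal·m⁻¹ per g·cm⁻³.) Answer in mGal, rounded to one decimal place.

Free-air correction = 0.3086 × 3667.9 = 1131.91 mGal
Free-air anomaly = 979467.28 − 980221.41 + (1131.91) = 377.78 mGal
Bouguer slab correction = 0.04193 × 3.00 × 3667.9 = 461.39 mGal
Simple Bouguer anomaly = 377.78 − (461.39) = -83.61 mGal

-83.6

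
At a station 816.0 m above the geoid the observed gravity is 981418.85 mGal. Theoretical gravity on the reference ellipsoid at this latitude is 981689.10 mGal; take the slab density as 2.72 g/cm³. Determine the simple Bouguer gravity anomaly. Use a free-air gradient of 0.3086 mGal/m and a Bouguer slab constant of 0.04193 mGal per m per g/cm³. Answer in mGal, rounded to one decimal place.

-111.5

Free-air correction = 0.3086 × 816.0 = 251.82 mGal
Free-air anomaly = 981418.85 − 981689.10 + (251.82) = -18.43 mGal
Bouguer slab correction = 0.04193 × 2.72 × 816.0 = 93.06 mGal
Simple Bouguer anomaly = -18.43 − (93.06) = -111.49 mGal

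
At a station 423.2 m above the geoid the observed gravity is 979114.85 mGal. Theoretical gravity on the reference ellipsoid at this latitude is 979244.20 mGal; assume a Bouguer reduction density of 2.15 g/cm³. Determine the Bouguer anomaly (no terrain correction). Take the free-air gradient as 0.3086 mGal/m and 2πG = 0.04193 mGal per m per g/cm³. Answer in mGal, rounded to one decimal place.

Free-air correction = 0.3086 × 423.2 = 130.60 mGal
Free-air anomaly = 979114.85 − 979244.20 + (130.60) = 1.25 mGal
Bouguer slab correction = 0.04193 × 2.15 × 423.2 = 38.15 mGal
Simple Bouguer anomaly = 1.25 − (38.15) = -36.90 mGal

-36.9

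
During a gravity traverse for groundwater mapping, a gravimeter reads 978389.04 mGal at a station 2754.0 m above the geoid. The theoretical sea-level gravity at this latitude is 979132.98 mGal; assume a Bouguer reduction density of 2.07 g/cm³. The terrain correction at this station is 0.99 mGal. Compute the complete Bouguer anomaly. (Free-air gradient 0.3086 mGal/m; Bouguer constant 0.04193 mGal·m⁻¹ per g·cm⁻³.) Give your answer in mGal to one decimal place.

-132.1

Free-air correction = 0.3086 × 2754.0 = 849.88 mGal
Free-air anomaly = 978389.04 − 979132.98 + (849.88) = 105.94 mGal
Bouguer slab correction = 0.04193 × 2.07 × 2754.0 = 239.03 mGal
Simple Bouguer anomaly = 105.94 − (239.03) = -133.09 mGal
Complete Bouguer anomaly = -133.09 + 0.99 = -132.10 mGal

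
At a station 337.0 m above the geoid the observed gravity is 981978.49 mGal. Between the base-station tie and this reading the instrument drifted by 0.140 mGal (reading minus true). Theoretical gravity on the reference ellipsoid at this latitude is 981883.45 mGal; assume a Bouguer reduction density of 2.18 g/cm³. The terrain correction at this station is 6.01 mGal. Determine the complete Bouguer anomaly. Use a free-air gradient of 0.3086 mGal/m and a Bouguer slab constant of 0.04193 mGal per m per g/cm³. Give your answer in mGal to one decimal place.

174.1

Drift-corrected reading = 981978.49 − (0.140) = 981978.350 mGal
Free-air correction = 0.3086 × 337.0 = 104.00 mGal
Free-air anomaly = 981978.350 − 981883.45 + (104.00) = 198.900 mGal
Bouguer slab correction = 0.04193 × 2.18 × 337.0 = 30.80 mGal
Simple Bouguer anomaly = 198.900 − (30.80) = 168.100 mGal
Complete Bouguer anomaly = 168.100 + 6.01 = 174.110 mGal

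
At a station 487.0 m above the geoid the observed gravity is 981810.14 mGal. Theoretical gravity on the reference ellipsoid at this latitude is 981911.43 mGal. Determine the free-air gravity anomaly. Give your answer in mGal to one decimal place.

49.0

Free-air correction = 0.3086 × 487.0 = 150.29 mGal
Free-air anomaly = 981810.14 − 981911.43 + (150.29) = 49.00 mGal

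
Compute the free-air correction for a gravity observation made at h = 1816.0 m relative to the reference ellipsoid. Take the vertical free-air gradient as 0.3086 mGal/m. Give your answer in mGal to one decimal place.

560.4

Free-air correction = 0.3086 × 1816.0 = 560.4 mGal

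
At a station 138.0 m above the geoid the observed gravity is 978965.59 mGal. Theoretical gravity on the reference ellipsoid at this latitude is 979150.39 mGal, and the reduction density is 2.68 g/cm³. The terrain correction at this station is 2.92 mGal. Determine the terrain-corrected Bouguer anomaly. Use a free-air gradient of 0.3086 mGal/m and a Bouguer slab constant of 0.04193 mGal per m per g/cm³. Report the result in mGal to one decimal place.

Free-air correction = 0.3086 × 138.0 = 42.59 mGal
Free-air anomaly = 978965.59 − 979150.39 + (42.59) = -142.21 mGal
Bouguer slab correction = 0.04193 × 2.68 × 138.0 = 15.51 mGal
Simple Bouguer anomaly = -142.21 − (15.51) = -157.72 mGal
Complete Bouguer anomaly = -157.72 + 2.92 = -154.80 mGal

-154.8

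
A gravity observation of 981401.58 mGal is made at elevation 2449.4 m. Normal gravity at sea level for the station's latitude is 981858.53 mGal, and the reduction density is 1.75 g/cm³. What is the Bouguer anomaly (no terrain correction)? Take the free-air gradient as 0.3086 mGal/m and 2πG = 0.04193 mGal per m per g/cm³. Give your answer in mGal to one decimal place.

119.2

Free-air correction = 0.3086 × 2449.4 = 755.88 mGal
Free-air anomaly = 981401.58 − 981858.53 + (755.88) = 298.93 mGal
Bouguer slab correction = 0.04193 × 1.75 × 2449.4 = 179.73 mGal
Simple Bouguer anomaly = 298.93 − (179.73) = 119.20 mGal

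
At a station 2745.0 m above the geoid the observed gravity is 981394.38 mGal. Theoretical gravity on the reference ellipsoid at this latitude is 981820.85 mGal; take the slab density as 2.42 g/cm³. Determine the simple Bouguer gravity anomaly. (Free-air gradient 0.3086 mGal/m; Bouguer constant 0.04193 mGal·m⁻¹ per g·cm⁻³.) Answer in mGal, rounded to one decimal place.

142.1

Free-air correction = 0.3086 × 2745.0 = 847.11 mGal
Free-air anomaly = 981394.38 − 981820.85 + (847.11) = 420.64 mGal
Bouguer slab correction = 0.04193 × 2.42 × 2745.0 = 278.54 mGal
Simple Bouguer anomaly = 420.64 − (278.54) = 142.10 mGal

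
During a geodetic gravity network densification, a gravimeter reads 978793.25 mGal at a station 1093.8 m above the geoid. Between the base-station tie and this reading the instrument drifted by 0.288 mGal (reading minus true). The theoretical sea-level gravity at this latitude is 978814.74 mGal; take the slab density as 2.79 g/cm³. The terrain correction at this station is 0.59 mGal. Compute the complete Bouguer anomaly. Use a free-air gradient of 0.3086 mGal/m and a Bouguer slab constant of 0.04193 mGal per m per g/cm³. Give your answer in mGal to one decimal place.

Drift-corrected reading = 978793.25 − (0.288) = 978792.962 mGal
Free-air correction = 0.3086 × 1093.8 = 337.55 mGal
Free-air anomaly = 978792.962 − 978814.74 + (337.55) = 315.772 mGal
Bouguer slab correction = 0.04193 × 2.79 × 1093.8 = 127.96 mGal
Simple Bouguer anomaly = 315.772 − (127.96) = 187.812 mGal
Complete Bouguer anomaly = 187.812 + 0.59 = 188.402 mGal

188.4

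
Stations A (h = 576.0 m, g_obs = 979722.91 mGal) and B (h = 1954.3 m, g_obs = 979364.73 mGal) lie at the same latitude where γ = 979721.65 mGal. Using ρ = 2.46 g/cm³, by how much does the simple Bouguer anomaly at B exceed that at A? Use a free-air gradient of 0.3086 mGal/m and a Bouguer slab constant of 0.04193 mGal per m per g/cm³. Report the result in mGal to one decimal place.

-75.0

Δg_SB(A) = 979722.91 − 979721.65 + 0.3086×576.0 − 0.04193×2.46×576.0 = 119.60 mGal
Δg_SB(B) = 979364.73 − 979721.65 + 0.3086×1954.3 − 0.04193×2.46×1954.3 = 44.60 mGal
Difference = 44.60 − (119.60) = -75.00 mGal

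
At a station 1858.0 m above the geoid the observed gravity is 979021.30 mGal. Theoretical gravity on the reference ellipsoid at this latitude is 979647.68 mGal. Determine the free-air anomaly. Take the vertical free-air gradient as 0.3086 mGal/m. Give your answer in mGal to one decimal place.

Free-air correction = 0.3086 × 1858.0 = 573.38 mGal
Free-air anomaly = 979021.30 − 979647.68 + (573.38) = -53.00 mGal

-53.0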